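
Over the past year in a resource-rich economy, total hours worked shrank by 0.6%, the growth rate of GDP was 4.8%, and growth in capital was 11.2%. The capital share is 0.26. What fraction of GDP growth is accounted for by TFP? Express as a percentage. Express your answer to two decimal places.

48.58%

Labor's share = 1 − 0.26 = 0.74.
Capital: 0.26 × 11.2 = 2.912 pp.
Total hours worked: 0.74 × (-0.6) = -0.444 pp.
TFP growth = 4.8 − 2.468 = 2.332%.
TFP share of growth = 2.332 / 4.8 × 100 = 48.5833%.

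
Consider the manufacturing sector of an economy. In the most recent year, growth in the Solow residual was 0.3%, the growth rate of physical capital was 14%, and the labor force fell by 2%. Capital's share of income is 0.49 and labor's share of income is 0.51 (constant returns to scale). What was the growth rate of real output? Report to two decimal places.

Labor's share = 1 − 0.49 = 0.51.
Physical capital: 0.49 × 14 = 6.86 pp.
The labor force: 0.51 × (-2) = -1.02 pp.
Output growth = 0.3 + 5.84 = 6.14%.

Real output growth was 6.14%.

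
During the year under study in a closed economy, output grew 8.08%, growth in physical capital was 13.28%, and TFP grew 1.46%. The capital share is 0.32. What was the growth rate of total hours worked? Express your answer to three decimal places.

Total hours worked growth was 3.486%.

Labor's share = 1 − 0.32 = 0.68.
gY = gA + 0.32×13.28 + 0.68×g.
0.68×g = 8.08 − 1.46 − 4.2496 = 2.3704.
g = 2.3704 / 0.68 = 3.48588%.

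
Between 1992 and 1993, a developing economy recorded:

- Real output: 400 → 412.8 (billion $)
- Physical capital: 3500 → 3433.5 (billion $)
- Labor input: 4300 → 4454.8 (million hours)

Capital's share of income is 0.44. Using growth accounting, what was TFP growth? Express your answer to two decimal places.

Real output growth = (412.8 − 400) / 400 = 3.2%.
Physical capital growth = (3433.5 − 3500) / 3500 = -1.9%.
Labor input growth = (4454.8 − 4300) / 4300 = 3.6%.
Labor's share = 1 − 0.44 = 0.56.
Physical capital: 0.44 × (-1.9) = -0.836 pp.
Labor input: 0.56 × 3.6 = 2.016 pp.
TFP growth = 3.2 − 1.18 = 2.02%.

TFP grew 2.02%.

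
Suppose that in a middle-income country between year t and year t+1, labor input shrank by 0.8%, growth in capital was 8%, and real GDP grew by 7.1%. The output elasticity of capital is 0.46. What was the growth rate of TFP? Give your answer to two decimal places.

3.85%

Labor's share = 1 − 0.46 = 0.54.
Capital: 0.46 × 8 = 3.68 pp.
Labor input: 0.54 × (-0.8) = -0.432 pp.
TFP growth = 7.1 − 3.248 = 3.852%.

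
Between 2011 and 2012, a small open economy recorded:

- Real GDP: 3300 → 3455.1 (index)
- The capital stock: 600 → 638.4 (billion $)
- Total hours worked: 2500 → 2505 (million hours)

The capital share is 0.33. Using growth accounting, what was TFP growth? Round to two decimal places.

Real GDP growth = (3455.1 − 3300) / 3300 = 4.7%.
The capital stock growth = (638.4 − 600) / 600 = 6.4%.
Total hours worked growth = (2505 − 2500) / 2500 = 0.2%.
Labor's share = 1 − 0.33 = 0.67.
The capital stock: 0.33 × 6.4 = 2.112 pp.
Total hours worked: 0.67 × 0.2 = 0.134 pp.
TFP growth = 4.7 − 2.246 = 2.454%.

2.45%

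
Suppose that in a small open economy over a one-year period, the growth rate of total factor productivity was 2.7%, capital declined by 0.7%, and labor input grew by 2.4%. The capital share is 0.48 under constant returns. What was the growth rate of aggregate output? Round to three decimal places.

Aggregate output growth was 3.612%.

Labor's share = 1 − 0.48 = 0.52.
Capital: 0.48 × (-0.7) = -0.336 pp.
Labor input: 0.52 × 2.4 = 1.248 pp.
Output growth = 2.7 + 0.912 = 3.612%.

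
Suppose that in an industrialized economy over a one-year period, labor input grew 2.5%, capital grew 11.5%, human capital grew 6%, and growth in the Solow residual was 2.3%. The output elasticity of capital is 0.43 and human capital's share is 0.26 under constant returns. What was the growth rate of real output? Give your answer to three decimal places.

9.580%

Labor's share = 1 − 0.43 − 0.26 = 0.31.
Capital: 0.43 × 11.5 = 4.945 pp.
Human capital: 0.26 × 6 = 1.56 pp.
Labor input: 0.31 × 2.5 = 0.775 pp.
Output growth = 2.3 + 7.28 = 9.58%.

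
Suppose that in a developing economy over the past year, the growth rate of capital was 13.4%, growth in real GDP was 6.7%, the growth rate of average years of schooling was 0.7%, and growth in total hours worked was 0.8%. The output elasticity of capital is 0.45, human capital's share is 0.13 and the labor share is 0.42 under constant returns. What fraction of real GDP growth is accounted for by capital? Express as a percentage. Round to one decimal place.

Capital contributed 0.45 × 13.4 = 6.03 pp.
Share of growth = 6.03 / 6.7 × 100 = 90%.

90.0%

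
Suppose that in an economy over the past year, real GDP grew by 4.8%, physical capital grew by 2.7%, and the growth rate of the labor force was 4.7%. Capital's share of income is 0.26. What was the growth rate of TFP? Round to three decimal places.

0.620%

Labor's share = 1 − 0.26 = 0.74.
Physical capital: 0.26 × 2.7 = 0.702 pp.
The labor force: 0.74 × 4.7 = 3.478 pp.
TFP growth = 4.8 − 4.18 = 0.62%.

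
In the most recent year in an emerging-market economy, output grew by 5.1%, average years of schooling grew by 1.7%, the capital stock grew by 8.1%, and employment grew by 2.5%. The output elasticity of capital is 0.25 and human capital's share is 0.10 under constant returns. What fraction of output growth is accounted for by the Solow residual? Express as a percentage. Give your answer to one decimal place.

Labor's share = 1 − 0.25 − 0.1 = 0.65.
The capital stock: 0.25 × 8.1 = 2.025 pp.
Average years of schooling: 0.1 × 1.7 = 0.17 pp.
Employment: 0.65 × 2.5 = 1.625 pp.
TFP growth = 5.1 − 3.82 = 1.28%.
TFP share of growth = 1.28 / 5.1 × 100 = 25.098%.

25.1%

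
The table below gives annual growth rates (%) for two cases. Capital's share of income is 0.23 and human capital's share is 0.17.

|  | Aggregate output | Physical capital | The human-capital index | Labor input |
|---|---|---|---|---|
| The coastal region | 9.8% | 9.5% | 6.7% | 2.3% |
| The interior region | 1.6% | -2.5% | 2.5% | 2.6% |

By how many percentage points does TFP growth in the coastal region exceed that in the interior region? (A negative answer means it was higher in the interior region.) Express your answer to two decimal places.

4.91 percentage points

Labor's share = 1 − 0.23 − 0.17 = 0.6.
The coastal region: TFP = 9.8 − 2.185 − 1.139 − 1.38 = 5.096%.
The interior region: TFP = 1.6 + 0.575 − 0.425 − 1.56 = 0.19%.
Difference = 5.096 − (0.19) = 4.906 pp.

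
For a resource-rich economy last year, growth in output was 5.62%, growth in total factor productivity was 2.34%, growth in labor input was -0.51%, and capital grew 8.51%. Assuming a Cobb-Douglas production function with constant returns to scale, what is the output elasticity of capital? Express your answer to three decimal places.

gY = gA + α·gK + (1−α)·gL, so gY − gA − gL = α(gK − gL).
5.62 − 2.34 + 0.51 = α × (8.51 − (-0.51)).
3.79 = 9.02 α, so α = 0.42018.

α = 0.420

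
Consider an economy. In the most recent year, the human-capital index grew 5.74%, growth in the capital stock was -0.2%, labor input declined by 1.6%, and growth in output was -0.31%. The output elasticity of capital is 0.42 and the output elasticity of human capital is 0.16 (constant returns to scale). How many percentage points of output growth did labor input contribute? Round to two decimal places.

-0.67

Labor's share = 1 − 0.42 − 0.16 = 0.42.
Contribution = share × growth = 0.42 × (-1.6) = -0.672 pp.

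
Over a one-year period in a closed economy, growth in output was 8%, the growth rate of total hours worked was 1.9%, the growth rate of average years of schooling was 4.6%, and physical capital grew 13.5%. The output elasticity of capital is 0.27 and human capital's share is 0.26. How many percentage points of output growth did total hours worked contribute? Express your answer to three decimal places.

Labor's share = 1 − 0.27 − 0.26 = 0.47.
Contribution = share × growth = 0.47 × 1.9 = 0.893 pp.

0.893 pp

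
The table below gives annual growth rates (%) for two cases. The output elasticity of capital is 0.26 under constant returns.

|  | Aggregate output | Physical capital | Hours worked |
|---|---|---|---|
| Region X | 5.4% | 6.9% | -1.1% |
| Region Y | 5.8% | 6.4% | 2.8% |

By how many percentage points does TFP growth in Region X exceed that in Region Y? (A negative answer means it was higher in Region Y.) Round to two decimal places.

2.36 percentage points

Labor's share = 1 − 0.26 = 0.74.
Region X: TFP = 5.4 − 1.794 + 0.814 = 4.42%.
Region Y: TFP = 5.8 − 1.664 − 2.072 = 2.064%.
Difference = 4.42 − (2.064) = 2.356 pp.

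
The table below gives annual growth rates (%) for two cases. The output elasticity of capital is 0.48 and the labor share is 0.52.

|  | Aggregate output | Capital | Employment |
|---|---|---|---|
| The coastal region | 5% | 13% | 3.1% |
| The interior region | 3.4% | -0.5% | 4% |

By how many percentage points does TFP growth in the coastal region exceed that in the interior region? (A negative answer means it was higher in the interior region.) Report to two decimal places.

-4.41 percentage points

Labor's share = 1 − 0.48 = 0.52.
The coastal region: TFP = 5 − 6.24 − 1.612 = -2.852%.
The interior region: TFP = 3.4 + 0.24 − 2.08 = 1.56%.
Difference = -2.852 − (1.56) = -4.412 pp.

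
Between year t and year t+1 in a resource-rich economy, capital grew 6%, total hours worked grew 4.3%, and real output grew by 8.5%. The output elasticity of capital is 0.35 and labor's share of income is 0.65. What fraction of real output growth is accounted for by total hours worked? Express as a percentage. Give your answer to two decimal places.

Total hours worked accounted for 32.88% of growth.

Labor's share = 1 − 0.35 = 0.65.
Total hours worked contributed 0.65 × 4.3 = 2.795 pp.
Share of growth = 2.795 / 8.5 × 100 = 32.8824%.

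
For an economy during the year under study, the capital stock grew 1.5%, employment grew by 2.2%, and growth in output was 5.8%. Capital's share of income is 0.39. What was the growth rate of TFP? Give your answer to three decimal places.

TFP grew 3.873%.

Labor's share = 1 − 0.39 = 0.61.
The capital stock: 0.39 × 1.5 = 0.585 pp.
Employment: 0.61 × 2.2 = 1.342 pp.
TFP growth = 5.8 − 1.927 = 3.873%.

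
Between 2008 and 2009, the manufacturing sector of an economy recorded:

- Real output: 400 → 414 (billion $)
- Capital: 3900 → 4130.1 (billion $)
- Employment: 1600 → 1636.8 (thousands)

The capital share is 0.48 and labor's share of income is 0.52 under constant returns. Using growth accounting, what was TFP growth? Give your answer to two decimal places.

-0.53%

Real output growth = (414 − 400) / 400 = 3.5%.
Capital growth = (4130.1 − 3900) / 3900 = 5.9%.
Employment growth = (1636.8 − 1600) / 1600 = 2.3%.
Labor's share = 1 − 0.48 = 0.52.
Capital: 0.48 × 5.9 = 2.832 pp.
Employment: 0.52 × 2.3 = 1.196 pp.
TFP growth = 3.5 − 4.028 = -0.528%.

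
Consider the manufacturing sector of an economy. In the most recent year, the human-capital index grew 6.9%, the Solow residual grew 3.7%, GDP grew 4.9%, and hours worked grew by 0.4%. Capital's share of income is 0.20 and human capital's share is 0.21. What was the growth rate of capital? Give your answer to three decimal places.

-2.425%

Labor's share = 1 − 0.2 − 0.21 = 0.59.
gY = gA + 0.21×6.9 + 0.59×0.4 + 0.2×g.
0.2×g = 4.9 − 3.7 − 1.685 = -0.485.
g = -0.485 / 0.2 = -2.425%.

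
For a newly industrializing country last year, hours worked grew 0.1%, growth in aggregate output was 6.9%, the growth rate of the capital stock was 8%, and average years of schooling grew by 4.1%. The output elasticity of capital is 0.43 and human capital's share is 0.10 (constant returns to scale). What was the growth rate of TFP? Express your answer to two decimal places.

3.00%

Labor's share = 1 − 0.43 − 0.1 = 0.47.
The capital stock: 0.43 × 8 = 3.44 pp.
Average years of schooling: 0.1 × 4.1 = 0.41 pp.
Hours worked: 0.47 × 0.1 = 0.047 pp.
TFP growth = 6.9 − 3.897 = 3.003%.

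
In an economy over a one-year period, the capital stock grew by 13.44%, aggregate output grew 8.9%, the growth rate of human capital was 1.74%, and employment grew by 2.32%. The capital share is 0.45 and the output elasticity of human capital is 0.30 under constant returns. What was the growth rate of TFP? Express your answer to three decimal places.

TFP growth was 1.750%.

Labor's share = 1 − 0.45 − 0.3 = 0.25.
The capital stock: 0.45 × 13.44 = 6.048 pp.
Human capital: 0.3 × 1.74 = 0.522 pp.
Employment: 0.25 × 2.32 = 0.58 pp.
TFP growth = 8.9 − 7.15 = 1.75%.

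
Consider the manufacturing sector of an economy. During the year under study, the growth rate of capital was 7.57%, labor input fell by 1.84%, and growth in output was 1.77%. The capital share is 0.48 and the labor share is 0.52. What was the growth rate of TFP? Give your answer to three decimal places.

-0.907%

Labor's share = 1 − 0.48 = 0.52.
Capital: 0.48 × 7.57 = 3.6336 pp.
Labor input: 0.52 × (-1.84) = -0.9568 pp.
TFP growth = 1.77 − 2.6768 = -0.9068%.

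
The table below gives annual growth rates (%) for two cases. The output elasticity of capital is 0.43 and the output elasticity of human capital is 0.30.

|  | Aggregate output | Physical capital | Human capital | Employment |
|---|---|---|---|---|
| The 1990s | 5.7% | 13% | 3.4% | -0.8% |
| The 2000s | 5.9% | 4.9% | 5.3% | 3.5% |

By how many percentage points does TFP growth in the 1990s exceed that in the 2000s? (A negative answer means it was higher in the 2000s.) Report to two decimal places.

Labor's share = 1 − 0.43 − 0.3 = 0.27.
The 1990s: TFP = 5.7 − 5.59 − 1.02 + 0.216 = -0.694%.
The 2000s: TFP = 5.9 − 2.107 − 1.59 − 0.945 = 1.258%.
Difference = -0.694 − (1.258) = -1.952 pp.

-1.95 percentage points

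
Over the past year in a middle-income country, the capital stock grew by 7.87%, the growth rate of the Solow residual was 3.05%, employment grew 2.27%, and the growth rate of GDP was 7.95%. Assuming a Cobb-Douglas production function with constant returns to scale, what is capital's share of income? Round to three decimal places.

0.470

gY = gA + α·gK + (1−α)·gL, so gY − gA − gL = α(gK − gL).
7.95 − 3.05 − 2.27 = α × (7.87 − 2.27).
2.63 = 5.6 α, so α = 0.46964.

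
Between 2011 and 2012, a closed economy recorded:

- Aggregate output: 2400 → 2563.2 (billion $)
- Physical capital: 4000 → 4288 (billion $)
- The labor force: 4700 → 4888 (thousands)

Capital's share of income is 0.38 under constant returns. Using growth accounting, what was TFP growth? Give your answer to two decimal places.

TFP growth was 1.58%.

Aggregate output growth = (2563.2 − 2400) / 2400 = 6.8%.
Physical capital growth = (4288 − 4000) / 4000 = 7.2%.
The labor force growth = (4888 − 4700) / 4700 = 4%.
Labor's share = 1 − 0.38 = 0.62.
Physical capital: 0.38 × 7.2 = 2.736 pp.
The labor force: 0.62 × 4 = 2.48 pp.
TFP growth = 6.8 − 5.216 = 1.584%.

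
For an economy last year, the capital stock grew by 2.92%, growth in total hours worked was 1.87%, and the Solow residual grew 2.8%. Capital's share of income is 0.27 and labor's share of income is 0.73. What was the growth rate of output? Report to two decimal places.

4.95%

Labor's share = 1 − 0.27 = 0.73.
The capital stock: 0.27 × 2.92 = 0.7884 pp.
Total hours worked: 0.73 × 1.87 = 1.3651 pp.
Output growth = 2.8 + 2.1535 = 4.9535%.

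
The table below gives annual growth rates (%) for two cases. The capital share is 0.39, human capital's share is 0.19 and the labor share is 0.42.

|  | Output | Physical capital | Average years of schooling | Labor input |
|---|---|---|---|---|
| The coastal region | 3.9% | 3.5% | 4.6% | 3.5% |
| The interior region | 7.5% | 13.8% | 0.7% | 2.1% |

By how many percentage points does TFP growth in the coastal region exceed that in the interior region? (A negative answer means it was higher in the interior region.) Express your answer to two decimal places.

-0.91 percentage points

Labor's share = 1 − 0.39 − 0.19 = 0.42.
The coastal region: TFP = 3.9 − 1.365 − 0.874 − 1.47 = 0.191%.
The interior region: TFP = 7.5 − 5.382 − 0.133 − 0.882 = 1.103%.
Difference = 0.191 − (1.103) = -0.912 pp.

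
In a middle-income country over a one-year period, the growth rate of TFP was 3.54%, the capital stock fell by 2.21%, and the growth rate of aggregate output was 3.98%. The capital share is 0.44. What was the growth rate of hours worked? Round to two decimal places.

Hours worked grew 2.52%.

Labor's share = 1 − 0.44 = 0.56.
gY = gA + 0.44×(-2.21) + 0.56×g.
0.56×g = 3.98 − 3.54 + 0.9724 = 1.4124.
g = 1.4124 / 0.56 = 2.5221%.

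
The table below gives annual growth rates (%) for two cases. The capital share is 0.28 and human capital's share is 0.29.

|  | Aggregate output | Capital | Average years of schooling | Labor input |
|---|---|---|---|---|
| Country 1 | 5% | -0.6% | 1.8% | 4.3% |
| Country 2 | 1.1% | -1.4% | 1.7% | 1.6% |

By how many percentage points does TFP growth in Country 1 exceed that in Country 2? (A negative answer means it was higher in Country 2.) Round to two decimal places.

2.49 percentage points

Labor's share = 1 − 0.28 − 0.29 = 0.43.
Country 1: TFP = 5 + 0.168 − 0.522 − 1.849 = 2.797%.
Country 2: TFP = 1.1 + 0.392 − 0.493 − 0.688 = 0.311%.
Difference = 2.797 − (0.311) = 2.486 pp.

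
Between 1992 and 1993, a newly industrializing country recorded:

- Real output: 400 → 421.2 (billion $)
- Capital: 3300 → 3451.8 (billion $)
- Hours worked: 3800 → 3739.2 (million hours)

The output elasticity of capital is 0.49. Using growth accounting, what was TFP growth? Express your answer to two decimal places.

Real output growth = (421.2 − 400) / 400 = 5.3%.
Capital growth = (3451.8 − 3300) / 3300 = 4.6%.
Hours worked growth = (3739.2 − 3800) / 3800 = -1.6%.
Labor's share = 1 − 0.49 = 0.51.
Capital: 0.49 × 4.6 = 2.254 pp.
Hours worked: 0.51 × (-1.6) = -0.816 pp.
TFP growth = 5.3 − 1.438 = 3.862%.

TFP growth was 3.86%.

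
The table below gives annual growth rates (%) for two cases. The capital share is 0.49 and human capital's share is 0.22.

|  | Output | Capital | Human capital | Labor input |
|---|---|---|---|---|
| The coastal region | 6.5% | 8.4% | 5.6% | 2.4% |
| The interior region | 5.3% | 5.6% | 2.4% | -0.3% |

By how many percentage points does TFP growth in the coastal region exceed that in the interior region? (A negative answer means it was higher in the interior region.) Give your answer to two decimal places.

Labor's share = 1 − 0.49 − 0.22 = 0.29.
The coastal region: TFP = 6.5 − 4.116 − 1.232 − 0.696 = 0.456%.
The interior region: TFP = 5.3 − 2.744 − 0.528 + 0.087 = 2.115%.
Difference = 0.456 − (2.115) = -1.659 pp.

-1.66 percentage points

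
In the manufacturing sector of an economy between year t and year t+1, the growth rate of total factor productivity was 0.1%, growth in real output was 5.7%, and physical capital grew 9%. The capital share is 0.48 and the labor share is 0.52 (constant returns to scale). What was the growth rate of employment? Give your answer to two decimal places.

2.46%

Labor's share = 1 − 0.48 = 0.52.
gY = gA + 0.48×9 + 0.52×g.
0.52×g = 5.7 − 0.1 − 4.32 = 1.28.
g = 1.28 / 0.52 = 2.4615%.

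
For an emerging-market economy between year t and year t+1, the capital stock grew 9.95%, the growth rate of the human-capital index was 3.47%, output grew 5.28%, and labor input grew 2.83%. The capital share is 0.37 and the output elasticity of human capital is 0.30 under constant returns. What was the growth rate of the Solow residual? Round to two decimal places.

-0.38%

Labor's share = 1 − 0.37 − 0.3 = 0.33.
The capital stock: 0.37 × 9.95 = 3.6815 pp.
The human-capital index: 0.3 × 3.47 = 1.041 pp.
Labor input: 0.33 × 2.83 = 0.9339 pp.
TFP growth = 5.28 − 5.6564 = -0.3764%.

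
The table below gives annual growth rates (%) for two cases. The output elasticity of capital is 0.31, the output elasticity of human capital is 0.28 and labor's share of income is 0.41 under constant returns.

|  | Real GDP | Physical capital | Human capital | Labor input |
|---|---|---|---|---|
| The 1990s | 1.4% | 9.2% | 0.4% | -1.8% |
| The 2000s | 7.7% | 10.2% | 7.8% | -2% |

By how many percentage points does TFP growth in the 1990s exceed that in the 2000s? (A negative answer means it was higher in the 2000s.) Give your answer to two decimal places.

-4.00 percentage points

Labor's share = 1 − 0.31 − 0.28 = 0.41.
The 1990s: TFP = 1.4 − 2.852 − 0.112 + 0.738 = -0.826%.
The 2000s: TFP = 7.7 − 3.162 − 2.184 + 0.82 = 3.174%.
Difference = -0.826 − (3.174) = -4 pp.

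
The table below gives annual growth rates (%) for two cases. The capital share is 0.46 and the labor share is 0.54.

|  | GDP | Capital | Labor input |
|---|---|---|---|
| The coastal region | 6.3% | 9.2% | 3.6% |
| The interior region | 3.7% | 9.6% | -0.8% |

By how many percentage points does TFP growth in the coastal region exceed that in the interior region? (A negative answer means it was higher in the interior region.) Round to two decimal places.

0.41 percentage points

Labor's share = 1 − 0.46 = 0.54.
The coastal region: TFP = 6.3 − 4.232 − 1.944 = 0.124%.
The interior region: TFP = 3.7 − 4.416 + 0.432 = -0.284%.
Difference = 0.124 − (-0.284) = 0.408 pp.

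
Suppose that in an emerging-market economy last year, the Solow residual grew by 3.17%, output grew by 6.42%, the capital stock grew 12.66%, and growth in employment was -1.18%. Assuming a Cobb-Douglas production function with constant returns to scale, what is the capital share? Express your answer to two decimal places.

gY = gA + α·gK + (1−α)·gL, so gY − gA − gL = α(gK − gL).
6.42 − 3.17 + 1.18 = α × (12.66 − (-1.18)).
4.43 = 13.84 α, so α = 0.3201.

α = 0.32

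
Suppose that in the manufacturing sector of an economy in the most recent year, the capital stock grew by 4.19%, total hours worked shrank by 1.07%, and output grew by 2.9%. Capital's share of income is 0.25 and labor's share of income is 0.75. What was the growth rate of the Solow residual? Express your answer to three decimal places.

Labor's share = 1 − 0.25 = 0.75.
The capital stock: 0.25 × 4.19 = 1.0475 pp.
Total hours worked: 0.75 × (-1.07) = -0.8025 pp.
TFP growth = 2.9 − 0.245 = 2.655%.

2.655%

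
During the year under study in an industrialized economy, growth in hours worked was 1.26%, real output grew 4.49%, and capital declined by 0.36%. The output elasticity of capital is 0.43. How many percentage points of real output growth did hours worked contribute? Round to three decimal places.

Labor's share = 1 − 0.43 = 0.57.
Contribution = share × growth = 0.57 × 1.26 = 0.7182 pp.

0.718 pp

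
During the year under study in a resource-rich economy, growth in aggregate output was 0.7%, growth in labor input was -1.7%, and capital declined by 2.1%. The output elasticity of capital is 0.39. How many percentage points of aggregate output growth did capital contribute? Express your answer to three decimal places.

Contribution = share × growth = 0.39 × (-2.1) = -0.819 pp.

-0.819 pp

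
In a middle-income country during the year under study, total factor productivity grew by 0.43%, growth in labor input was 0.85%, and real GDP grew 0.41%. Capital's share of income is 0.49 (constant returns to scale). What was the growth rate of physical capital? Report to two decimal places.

-0.93%

Labor's share = 1 − 0.49 = 0.51.
gY = gA + 0.51×0.85 + 0.49×g.
0.49×g = 0.41 − 0.43 − 0.4335 = -0.4535.
g = -0.4535 / 0.49 = -0.9255%.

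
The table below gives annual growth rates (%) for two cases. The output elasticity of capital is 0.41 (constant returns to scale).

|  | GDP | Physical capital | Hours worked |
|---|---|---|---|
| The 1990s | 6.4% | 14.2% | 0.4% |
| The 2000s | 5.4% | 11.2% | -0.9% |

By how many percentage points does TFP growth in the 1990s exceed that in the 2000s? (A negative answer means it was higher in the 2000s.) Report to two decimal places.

Labor's share = 1 − 0.41 = 0.59.
The 1990s: TFP = 6.4 − 5.822 − 0.236 = 0.342%.
The 2000s: TFP = 5.4 − 4.592 + 0.531 = 1.339%.
Difference = 0.342 − (1.339) = -0.997 pp.

-1.00 percentage points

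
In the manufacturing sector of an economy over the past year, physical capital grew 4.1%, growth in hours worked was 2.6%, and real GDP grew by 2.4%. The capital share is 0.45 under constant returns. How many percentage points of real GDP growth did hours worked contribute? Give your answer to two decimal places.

1.43

Labor's share = 1 − 0.45 = 0.55.
Contribution = share × growth = 0.55 × 2.6 = 1.43 pp.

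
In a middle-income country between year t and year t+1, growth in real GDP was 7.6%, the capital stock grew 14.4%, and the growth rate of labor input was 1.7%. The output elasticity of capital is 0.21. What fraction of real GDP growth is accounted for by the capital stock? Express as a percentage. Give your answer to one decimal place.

The capital stock contributed 0.21 × 14.4 = 3.024 pp.
Share of growth = 3.024 / 7.6 × 100 = 39.789%.

39.8%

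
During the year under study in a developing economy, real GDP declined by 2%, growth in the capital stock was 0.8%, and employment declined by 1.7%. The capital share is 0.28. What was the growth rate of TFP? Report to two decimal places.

Labor's share = 1 − 0.28 = 0.72.
The capital stock: 0.28 × 0.8 = 0.224 pp.
Employment: 0.72 × (-1.7) = -1.224 pp.
TFP growth = -2 + 1 = -1%.

-1.00%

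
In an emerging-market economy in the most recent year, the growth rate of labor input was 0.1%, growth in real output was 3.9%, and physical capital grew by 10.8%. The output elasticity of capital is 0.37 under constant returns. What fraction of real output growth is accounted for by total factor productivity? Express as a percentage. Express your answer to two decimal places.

-4.08%

Labor's share = 1 − 0.37 = 0.63.
Physical capital: 0.37 × 10.8 = 3.996 pp.
Labor input: 0.63 × 0.1 = 0.063 pp.
TFP growth = 3.9 − 4.059 = -0.159%.
TFP share of growth = -0.159 / 3.9 × 100 = -4.0769%.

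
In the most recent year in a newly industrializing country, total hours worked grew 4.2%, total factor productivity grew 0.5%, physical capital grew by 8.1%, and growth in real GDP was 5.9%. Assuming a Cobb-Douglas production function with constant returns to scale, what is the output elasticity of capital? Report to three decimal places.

gY = gA + α·gK + (1−α)·gL, so gY − gA − gL = α(gK − gL).
5.9 − 0.5 − 4.2 = α × (8.1 − 4.2).
1.2 = 3.9 α, so α = 0.30769.

The output elasticity of capital is 0.308.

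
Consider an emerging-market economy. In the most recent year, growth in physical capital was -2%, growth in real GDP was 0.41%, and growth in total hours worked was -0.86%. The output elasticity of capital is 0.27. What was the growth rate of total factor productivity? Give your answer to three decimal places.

Labor's share = 1 − 0.27 = 0.73.
Physical capital: 0.27 × (-2) = -0.54 pp.
Total hours worked: 0.73 × (-0.86) = -0.6278 pp.
TFP growth = 0.41 + 1.1678 = 1.5778%.

Total factor productivity grew 1.578%.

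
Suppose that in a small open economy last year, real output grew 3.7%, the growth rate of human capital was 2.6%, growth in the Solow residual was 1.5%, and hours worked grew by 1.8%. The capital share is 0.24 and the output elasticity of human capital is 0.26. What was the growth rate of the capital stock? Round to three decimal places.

Labor's share = 1 − 0.24 − 0.26 = 0.5.
gY = gA + 0.26×2.6 + 0.5×1.8 + 0.24×g.
0.24×g = 3.7 − 1.5 − 1.576 = 0.624.
g = 0.624 / 0.24 = 2.6%.

2.600%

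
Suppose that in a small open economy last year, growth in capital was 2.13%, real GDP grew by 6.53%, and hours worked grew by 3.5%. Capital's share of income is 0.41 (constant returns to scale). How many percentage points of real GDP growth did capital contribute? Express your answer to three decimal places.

Contribution = share × growth = 0.41 × 2.13 = 0.8733 pp.

0.873 pp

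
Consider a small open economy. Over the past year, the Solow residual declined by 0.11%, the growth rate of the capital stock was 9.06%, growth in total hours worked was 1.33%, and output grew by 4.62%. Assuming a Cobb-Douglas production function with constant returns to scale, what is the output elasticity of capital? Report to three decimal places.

α = 0.440

gY = gA + α·gK + (1−α)·gL, so gY − gA − gL = α(gK − gL).
4.62 + 0.11 − 1.33 = α × (9.06 − 1.33).
3.4 = 7.73 α, so α = 0.43984.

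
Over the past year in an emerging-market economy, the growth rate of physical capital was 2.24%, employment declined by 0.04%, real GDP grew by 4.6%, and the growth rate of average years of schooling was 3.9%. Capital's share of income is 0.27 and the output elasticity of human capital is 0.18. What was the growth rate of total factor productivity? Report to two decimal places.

Labor's share = 1 − 0.27 − 0.18 = 0.55.
Physical capital: 0.27 × 2.24 = 0.6048 pp.
Average years of schooling: 0.18 × 3.9 = 0.702 pp.
Employment: 0.55 × (-0.04) = -0.022 pp.
TFP growth = 4.6 − 1.2848 = 3.3152%.

Total factor productivity grew 3.32%.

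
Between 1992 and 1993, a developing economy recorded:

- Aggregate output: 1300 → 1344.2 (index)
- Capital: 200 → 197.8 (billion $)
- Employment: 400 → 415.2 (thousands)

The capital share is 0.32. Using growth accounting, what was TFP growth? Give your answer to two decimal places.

1.17%

Aggregate output growth = (1344.2 − 1300) / 1300 = 3.4%.
Capital growth = (197.8 − 200) / 200 = -1.1%.
Employment growth = (415.2 − 400) / 400 = 3.8%.
Labor's share = 1 − 0.32 = 0.68.
Capital: 0.32 × (-1.1) = -0.352 pp.
Employment: 0.68 × 3.8 = 2.584 pp.
TFP growth = 3.4 − 2.232 = 1.168%.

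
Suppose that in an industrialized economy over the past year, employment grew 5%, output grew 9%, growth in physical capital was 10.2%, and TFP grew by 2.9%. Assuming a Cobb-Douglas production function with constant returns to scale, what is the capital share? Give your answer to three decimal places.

gY = gA + α·gK + (1−α)·gL, so gY − gA − gL = α(gK − gL).
9 − 2.9 − 5 = α × (10.2 − 5).
1.1 = 5.2 α, so α = 0.21154.

0.212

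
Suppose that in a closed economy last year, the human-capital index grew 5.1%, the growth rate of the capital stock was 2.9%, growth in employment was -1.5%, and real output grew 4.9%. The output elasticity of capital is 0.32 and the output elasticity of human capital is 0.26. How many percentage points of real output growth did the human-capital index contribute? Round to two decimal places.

1.33

Contribution = share × growth = 0.26 × 5.1 = 1.326 pp.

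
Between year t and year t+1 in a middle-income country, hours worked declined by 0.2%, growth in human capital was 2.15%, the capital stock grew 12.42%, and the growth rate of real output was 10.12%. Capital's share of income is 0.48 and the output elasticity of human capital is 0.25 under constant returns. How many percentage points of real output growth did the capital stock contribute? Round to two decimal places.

5.96 percentage points

Contribution = share × growth = 0.48 × 12.42 = 5.9616 pp.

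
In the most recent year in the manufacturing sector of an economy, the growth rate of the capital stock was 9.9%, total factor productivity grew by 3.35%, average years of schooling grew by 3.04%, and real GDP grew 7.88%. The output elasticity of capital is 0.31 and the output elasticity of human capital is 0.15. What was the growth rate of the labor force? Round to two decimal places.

Labor's share = 1 − 0.31 − 0.15 = 0.54.
gY = gA + 0.31×9.9 + 0.15×3.04 + 0.54×g.
0.54×g = 7.88 − 3.35 − 3.525 = 1.005.
g = 1.005 / 0.54 = 1.8611%.

1.86%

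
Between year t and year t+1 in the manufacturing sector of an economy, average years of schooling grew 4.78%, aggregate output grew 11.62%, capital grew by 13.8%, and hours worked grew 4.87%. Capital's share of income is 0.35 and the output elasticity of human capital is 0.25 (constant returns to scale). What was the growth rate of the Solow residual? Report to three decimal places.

3.647%

Labor's share = 1 − 0.35 − 0.25 = 0.4.
Capital: 0.35 × 13.8 = 4.83 pp.
Average years of schooling: 0.25 × 4.78 = 1.195 pp.
Hours worked: 0.4 × 4.87 = 1.948 pp.
TFP growth = 11.62 − 7.973 = 3.647%.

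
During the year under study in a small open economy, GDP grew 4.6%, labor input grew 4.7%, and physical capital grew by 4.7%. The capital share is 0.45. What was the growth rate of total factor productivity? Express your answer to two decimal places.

Labor's share = 1 − 0.45 = 0.55.
Physical capital: 0.45 × 4.7 = 2.115 pp.
Labor input: 0.55 × 4.7 = 2.585 pp.
TFP growth = 4.6 − 4.7 = -0.1%.

-0.10%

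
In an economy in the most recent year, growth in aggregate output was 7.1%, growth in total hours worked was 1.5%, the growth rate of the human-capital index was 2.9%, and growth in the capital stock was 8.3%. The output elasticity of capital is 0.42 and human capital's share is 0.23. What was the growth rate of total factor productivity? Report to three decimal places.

2.422%

Labor's share = 1 − 0.42 − 0.23 = 0.35.
The capital stock: 0.42 × 8.3 = 3.486 pp.
The human-capital index: 0.23 × 2.9 = 0.667 pp.
Total hours worked: 0.35 × 1.5 = 0.525 pp.
TFP growth = 7.1 − 4.678 = 2.422%.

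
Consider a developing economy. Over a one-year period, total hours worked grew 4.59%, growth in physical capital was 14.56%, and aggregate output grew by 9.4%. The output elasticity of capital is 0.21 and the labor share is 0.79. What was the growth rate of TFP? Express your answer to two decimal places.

2.72%

Labor's share = 1 − 0.21 = 0.79.
Physical capital: 0.21 × 14.56 = 3.0576 pp.
Total hours worked: 0.79 × 4.59 = 3.6261 pp.
TFP growth = 9.4 − 6.6837 = 2.7163%.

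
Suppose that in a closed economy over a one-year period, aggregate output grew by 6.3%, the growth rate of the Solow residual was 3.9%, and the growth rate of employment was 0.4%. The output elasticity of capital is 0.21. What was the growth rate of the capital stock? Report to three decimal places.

Labor's share = 1 − 0.21 = 0.79.
gY = gA + 0.79×0.4 + 0.21×g.
0.21×g = 6.3 − 3.9 − 0.316 = 2.084.
g = 2.084 / 0.21 = 9.92381%.

9.924%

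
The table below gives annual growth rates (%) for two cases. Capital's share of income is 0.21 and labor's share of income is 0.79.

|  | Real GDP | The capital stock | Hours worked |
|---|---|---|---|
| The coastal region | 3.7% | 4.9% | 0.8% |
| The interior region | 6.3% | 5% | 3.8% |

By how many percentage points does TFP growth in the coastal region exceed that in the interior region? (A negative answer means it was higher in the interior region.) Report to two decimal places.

-0.21 percentage points

Labor's share = 1 − 0.21 = 0.79.
The coastal region: TFP = 3.7 − 1.029 − 0.632 = 2.039%.
The interior region: TFP = 6.3 − 1.05 − 3.002 = 2.248%.
Difference = 2.039 − (2.248) = -0.209 pp.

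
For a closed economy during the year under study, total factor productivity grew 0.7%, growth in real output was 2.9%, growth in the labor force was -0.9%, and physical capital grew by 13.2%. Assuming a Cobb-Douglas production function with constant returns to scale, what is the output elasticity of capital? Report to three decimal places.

gY = gA + α·gK + (1−α)·gL, so gY − gA − gL = α(gK − gL).
2.9 − 0.7 + 0.9 = α × (13.2 − (-0.9)).
3.1 = 14.1 α, so α = 0.21986.

α = 0.220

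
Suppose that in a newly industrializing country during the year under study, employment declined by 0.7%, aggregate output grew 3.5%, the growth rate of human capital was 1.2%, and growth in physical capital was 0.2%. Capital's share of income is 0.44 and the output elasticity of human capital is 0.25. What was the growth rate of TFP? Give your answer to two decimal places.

3.33%

Labor's share = 1 − 0.44 − 0.25 = 0.31.
Physical capital: 0.44 × 0.2 = 0.088 pp.
Human capital: 0.25 × 1.2 = 0.3 pp.
Employment: 0.31 × (-0.7) = -0.217 pp.
TFP growth = 3.5 − 0.171 = 3.329%.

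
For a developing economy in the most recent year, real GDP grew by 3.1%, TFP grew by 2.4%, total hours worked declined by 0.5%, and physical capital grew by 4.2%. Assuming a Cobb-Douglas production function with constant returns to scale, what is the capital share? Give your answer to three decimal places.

The capital share is 0.255.

gY = gA + α·gK + (1−α)·gL, so gY − gA − gL = α(gK − gL).
3.1 − 2.4 + 0.5 = α × (4.2 − (-0.5)).
1.2 = 4.7 α, so α = 0.25532.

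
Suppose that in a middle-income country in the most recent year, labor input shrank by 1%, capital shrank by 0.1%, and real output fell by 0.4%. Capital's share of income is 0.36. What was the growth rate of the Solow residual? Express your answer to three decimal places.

Labor's share = 1 − 0.36 = 0.64.
Capital: 0.36 × (-0.1) = -0.036 pp.
Labor input: 0.64 × (-1) = -0.64 pp.
TFP growth = -0.4 + 0.676 = 0.276%.

0.276%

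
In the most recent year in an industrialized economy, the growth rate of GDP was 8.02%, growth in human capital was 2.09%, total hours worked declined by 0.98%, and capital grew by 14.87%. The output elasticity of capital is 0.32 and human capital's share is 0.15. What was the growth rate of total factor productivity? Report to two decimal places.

Total factor productivity grew 3.47%.

Labor's share = 1 − 0.32 − 0.15 = 0.53.
Capital: 0.32 × 14.87 = 4.7584 pp.
Human capital: 0.15 × 2.09 = 0.3135 pp.
Total hours worked: 0.53 × (-0.98) = -0.5194 pp.
TFP growth = 8.02 − 4.5525 = 3.4675%.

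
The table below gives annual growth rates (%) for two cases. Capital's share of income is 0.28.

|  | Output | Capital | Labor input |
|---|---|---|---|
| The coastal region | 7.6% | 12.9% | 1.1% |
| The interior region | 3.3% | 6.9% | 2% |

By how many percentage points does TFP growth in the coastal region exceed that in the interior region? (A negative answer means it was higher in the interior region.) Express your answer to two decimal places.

3.27 percentage points

Labor's share = 1 − 0.28 = 0.72.
The coastal region: TFP = 7.6 − 3.612 − 0.792 = 3.196%.
The interior region: TFP = 3.3 − 1.932 − 1.44 = -0.072%.
Difference = 3.196 − (-0.072) = 3.268 pp.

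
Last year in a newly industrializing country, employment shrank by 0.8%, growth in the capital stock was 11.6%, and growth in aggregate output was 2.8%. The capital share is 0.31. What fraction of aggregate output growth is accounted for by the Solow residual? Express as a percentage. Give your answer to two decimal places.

Labor's share = 1 − 0.31 = 0.69.
The capital stock: 0.31 × 11.6 = 3.596 pp.
Employment: 0.69 × (-0.8) = -0.552 pp.
TFP growth = 2.8 − 3.044 = -0.244%.
TFP share of growth = -0.244 / 2.8 × 100 = -8.7143%.

The Solow residual accounted for -8.71% of growth.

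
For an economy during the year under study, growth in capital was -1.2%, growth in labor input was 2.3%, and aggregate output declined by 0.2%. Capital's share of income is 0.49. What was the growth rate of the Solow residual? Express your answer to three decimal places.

-0.785%

Labor's share = 1 − 0.49 = 0.51.
Capital: 0.49 × (-1.2) = -0.588 pp.
Labor input: 0.51 × 2.3 = 1.173 pp.
TFP growth = -0.2 − 0.585 = -0.785%.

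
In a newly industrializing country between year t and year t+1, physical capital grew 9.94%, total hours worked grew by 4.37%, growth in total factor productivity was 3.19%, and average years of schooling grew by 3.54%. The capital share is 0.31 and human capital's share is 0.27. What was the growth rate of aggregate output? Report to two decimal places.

Aggregate output growth was 9.06%.

Labor's share = 1 − 0.31 − 0.27 = 0.42.
Physical capital: 0.31 × 9.94 = 3.0814 pp.
Average years of schooling: 0.27 × 3.54 = 0.9558 pp.
Total hours worked: 0.42 × 4.37 = 1.8354 pp.
Output growth = 3.19 + 5.8726 = 9.0626%.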